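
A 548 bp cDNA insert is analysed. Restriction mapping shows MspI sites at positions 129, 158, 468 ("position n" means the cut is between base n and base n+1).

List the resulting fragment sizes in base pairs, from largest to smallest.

310, 129, 80, 29 bp

Linear molecule, 3 cuts → 4 fragments:
  129 − 0 = 129 bp
  158 − 129 = 29 bp
  468 − 158 = 310 bp
  548 − 468 = 80 bp
Sorted largest to smallest: 310, 129, 80, 29 bp.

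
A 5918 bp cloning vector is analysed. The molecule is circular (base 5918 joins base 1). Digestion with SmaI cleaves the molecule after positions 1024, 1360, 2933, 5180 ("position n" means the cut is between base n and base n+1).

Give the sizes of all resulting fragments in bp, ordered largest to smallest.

2247, 1762, 1573, 336 bp

Circular molecule, 4 cuts → 4 fragments:
  1360 − 1024 = 336 bp
  2933 − 1360 = 1573 bp
  5180 − 2933 = 2247 bp
  wrap: 5918 − 5180 + 1024 = 1762 bp
Sorted largest to smallest: 2247, 1762, 1573, 336 bp.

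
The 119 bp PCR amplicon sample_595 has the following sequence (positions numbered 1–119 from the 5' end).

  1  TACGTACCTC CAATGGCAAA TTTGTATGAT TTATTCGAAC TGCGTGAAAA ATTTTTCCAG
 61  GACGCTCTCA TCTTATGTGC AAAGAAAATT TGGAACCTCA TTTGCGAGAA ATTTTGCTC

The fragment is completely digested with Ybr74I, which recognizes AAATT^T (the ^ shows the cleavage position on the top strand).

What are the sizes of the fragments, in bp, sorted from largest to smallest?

37, 31, 23, 22, 6 bp

Ybr74I sites (AAATTT) start at positions 18, 49, 86, 109.
Ybr74I cuts after base 5 of each site (before the last base), so after positions 22, 53, 90, 113.
Linear molecule, 4 cuts → 5 fragments:
  1–22 → 22 bp
  23–53 → 31 bp
  54–90 → 37 bp
  91–113 → 23 bp
  114–119 → 6 bp
Sorted largest to smallest: 37, 31, 23, 22, 6 bp.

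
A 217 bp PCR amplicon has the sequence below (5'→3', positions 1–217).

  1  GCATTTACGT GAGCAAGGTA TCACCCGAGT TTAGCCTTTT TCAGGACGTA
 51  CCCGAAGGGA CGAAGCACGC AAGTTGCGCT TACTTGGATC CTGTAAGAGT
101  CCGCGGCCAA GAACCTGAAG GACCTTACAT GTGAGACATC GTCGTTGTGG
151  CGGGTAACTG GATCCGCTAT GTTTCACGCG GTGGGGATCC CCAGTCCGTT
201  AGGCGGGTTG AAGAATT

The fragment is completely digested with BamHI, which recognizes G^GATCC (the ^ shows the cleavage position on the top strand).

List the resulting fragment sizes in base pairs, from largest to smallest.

BamHI sites (GGATCC) start at positions 86, 160, 185.
BamHI cuts after the first base of each site, so after positions 86, 160, 185.
Linear molecule, 3 cuts → 4 fragments:
  1–86 → 86 bp
  87–160 → 74 bp
  161–185 → 25 bp
  186–217 → 32 bp
Sorted largest to smallest: 86, 74, 32, 25 bp.

86, 74, 32, 25 bp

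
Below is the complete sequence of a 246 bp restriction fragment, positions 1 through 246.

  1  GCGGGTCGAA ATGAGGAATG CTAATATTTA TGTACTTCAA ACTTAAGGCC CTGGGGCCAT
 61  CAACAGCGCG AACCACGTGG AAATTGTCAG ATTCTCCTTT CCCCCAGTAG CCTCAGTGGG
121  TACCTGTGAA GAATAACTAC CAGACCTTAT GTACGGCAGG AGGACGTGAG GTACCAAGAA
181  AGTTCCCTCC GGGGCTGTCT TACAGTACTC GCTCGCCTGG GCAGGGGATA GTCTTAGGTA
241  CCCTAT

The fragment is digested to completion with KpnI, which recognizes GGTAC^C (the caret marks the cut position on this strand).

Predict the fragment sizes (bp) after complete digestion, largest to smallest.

KpnI sites (GGTACC) start at positions 119, 170, 237.
KpnI cuts after base 5 of each site (before the last base), so after positions 123, 174, 241.
Linear molecule, 3 cuts → 4 fragments:
  1–123 → 123 bp
  124–174 → 51 bp
  175–241 → 67 bp
  242–246 → 5 bp
Sorted largest to smallest: 123, 67, 51, 5 bp.

123, 67, 51, 5 bp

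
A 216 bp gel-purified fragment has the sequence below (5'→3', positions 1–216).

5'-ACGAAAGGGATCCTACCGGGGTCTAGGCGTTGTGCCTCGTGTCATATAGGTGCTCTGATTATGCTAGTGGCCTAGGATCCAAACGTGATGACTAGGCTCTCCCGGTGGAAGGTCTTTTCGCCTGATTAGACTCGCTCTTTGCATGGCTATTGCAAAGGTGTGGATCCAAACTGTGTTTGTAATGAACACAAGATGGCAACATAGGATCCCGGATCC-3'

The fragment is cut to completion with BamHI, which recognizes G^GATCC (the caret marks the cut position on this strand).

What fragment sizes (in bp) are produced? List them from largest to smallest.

87, 67, 42, 8, 7, 5 bp

BamHI sites (GGATCC) start at positions 8, 75, 162, 204, 211.
BamHI cuts after the first base of each site, so after positions 8, 75, 162, 204, 211.
Linear molecule, 5 cuts → 6 fragments:
  1–8 → 8 bp
  9–75 → 67 bp
  76–162 → 87 bp
  163–204 → 42 bp
  205–211 → 7 bp
  212–216 → 5 bp
Sorted largest to smallest: 87, 67, 42, 8, 7, 5 bp.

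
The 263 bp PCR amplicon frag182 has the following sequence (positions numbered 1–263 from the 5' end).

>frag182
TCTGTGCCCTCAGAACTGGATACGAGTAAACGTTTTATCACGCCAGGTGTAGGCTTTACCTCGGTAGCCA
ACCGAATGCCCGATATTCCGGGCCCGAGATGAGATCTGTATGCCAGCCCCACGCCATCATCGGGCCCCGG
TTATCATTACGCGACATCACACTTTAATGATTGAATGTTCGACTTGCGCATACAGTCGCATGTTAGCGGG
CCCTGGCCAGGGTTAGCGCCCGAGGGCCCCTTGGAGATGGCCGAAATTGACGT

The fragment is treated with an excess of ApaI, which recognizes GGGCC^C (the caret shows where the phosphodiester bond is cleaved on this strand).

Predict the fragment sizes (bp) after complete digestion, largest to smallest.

94, 76, 42, 26, 25 bp

ApaI sites (GGGCCC) start at positions 90, 132, 208, 234.
ApaI cuts after base 5 of each site (before the last base), so after positions 94, 136, 212, 238.
Linear molecule, 4 cuts → 5 fragments:
  1–94 → 94 bp
  95–136 → 42 bp
  137–212 → 76 bp
  213–238 → 26 bp
  239–263 → 25 bp
Sorted largest to smallest: 94, 76, 42, 26, 25 bp.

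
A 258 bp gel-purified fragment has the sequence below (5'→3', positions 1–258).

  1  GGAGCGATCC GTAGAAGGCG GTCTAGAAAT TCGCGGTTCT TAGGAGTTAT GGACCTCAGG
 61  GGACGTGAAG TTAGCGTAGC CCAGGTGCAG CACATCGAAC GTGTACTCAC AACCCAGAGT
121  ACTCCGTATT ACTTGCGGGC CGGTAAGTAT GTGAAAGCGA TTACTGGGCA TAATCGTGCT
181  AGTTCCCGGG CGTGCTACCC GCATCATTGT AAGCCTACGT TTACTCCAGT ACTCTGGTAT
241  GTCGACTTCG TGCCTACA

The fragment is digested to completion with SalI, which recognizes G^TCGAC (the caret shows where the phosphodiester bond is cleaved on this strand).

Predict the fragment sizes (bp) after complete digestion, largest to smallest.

The SalI site (GTCGAC) starts at position 241.
SalI cuts after the first base of each site, so after position 241.
Linear molecule, 1 cut → 2 fragments:
  1–241 → 241 bp
  242–258 → 17 bp
Sorted largest to smallest: 241, 17 bp.

241, 17 bp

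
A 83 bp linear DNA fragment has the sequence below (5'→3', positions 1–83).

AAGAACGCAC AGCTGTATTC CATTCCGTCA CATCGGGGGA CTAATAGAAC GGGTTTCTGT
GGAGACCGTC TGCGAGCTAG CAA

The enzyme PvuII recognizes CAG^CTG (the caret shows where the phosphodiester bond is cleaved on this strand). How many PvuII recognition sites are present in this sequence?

CAGCTG occurs starting at position 10.
PvuII cuts at 1 site.

1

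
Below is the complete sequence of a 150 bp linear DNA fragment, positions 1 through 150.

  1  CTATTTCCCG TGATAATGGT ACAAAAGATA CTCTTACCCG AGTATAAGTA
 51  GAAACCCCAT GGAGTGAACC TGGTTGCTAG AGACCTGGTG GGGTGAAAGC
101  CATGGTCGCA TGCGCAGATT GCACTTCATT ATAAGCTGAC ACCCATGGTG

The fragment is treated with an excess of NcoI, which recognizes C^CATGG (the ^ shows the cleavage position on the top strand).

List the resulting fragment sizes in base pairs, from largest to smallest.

NcoI sites (CCATGG) start at positions 57, 100, 143.
NcoI cuts after the first base of each site, so after positions 57, 100, 143.
Linear molecule, 3 cuts → 4 fragments:
  1–57 → 57 bp
  58–100 → 43 bp
  101–143 → 43 bp
  144–150 → 7 bp
Sorted largest to smallest: 57, 43, 43, 7 bp.

57, 43, 43, 7 bp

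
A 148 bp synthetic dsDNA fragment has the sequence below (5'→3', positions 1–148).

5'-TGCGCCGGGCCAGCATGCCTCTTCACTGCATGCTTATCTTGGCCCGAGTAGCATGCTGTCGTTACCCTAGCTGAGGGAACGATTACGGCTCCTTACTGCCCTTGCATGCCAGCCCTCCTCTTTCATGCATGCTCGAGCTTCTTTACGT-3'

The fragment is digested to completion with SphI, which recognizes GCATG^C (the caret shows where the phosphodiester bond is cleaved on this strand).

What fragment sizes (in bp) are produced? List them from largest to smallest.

SphI sites (GCATGC) start at positions 13, 28, 51, 104, 127.
SphI cuts after base 5 of each site (before the last base), so after positions 17, 32, 55, 108, 131.
Linear molecule, 5 cuts → 6 fragments:
  1–17 → 17 bp
  18–32 → 15 bp
  33–55 → 23 bp
  56–108 → 53 bp
  109–131 → 23 bp
  132–148 → 17 bp
Sorted largest to smallest: 53, 23, 23, 17, 17, 15 bp.

53, 23, 23, 17, 17, 15 bp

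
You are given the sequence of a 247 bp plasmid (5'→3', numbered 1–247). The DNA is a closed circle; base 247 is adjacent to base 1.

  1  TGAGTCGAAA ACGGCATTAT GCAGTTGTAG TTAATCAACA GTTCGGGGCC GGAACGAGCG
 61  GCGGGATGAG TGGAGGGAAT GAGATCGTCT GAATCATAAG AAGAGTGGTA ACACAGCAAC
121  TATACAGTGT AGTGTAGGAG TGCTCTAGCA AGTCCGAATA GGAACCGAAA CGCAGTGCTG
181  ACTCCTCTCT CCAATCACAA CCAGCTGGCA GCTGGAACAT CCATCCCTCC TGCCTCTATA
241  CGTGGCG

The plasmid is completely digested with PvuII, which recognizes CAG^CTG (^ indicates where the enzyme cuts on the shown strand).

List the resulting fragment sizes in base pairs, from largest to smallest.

PvuII sites (CAGCTG) start at positions 202, 209.
PvuII cuts after base 3 of each site, so after positions 204, 211.
Circular molecule, 2 cuts → 2 fragments:
  205–211 → 7 bp
  212–247 then 1–204 → 36 + 204 = 240 bp
Sorted largest to smallest: 240, 7 bp.

240, 7 bp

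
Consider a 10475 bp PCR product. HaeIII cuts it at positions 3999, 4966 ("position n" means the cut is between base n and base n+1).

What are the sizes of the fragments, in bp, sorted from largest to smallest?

5509, 3999, 967 bp

Linear molecule, 2 cuts → 3 fragments:
  3999 − 0 = 3999 bp
  4966 − 3999 = 967 bp
  10475 − 4966 = 5509 bp
Sorted largest to smallest: 5509, 3999, 967 bp.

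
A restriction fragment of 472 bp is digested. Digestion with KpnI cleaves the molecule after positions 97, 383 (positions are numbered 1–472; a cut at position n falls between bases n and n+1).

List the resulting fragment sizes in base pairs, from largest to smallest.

Linear molecule, 2 cuts → 3 fragments:
  97 − 0 = 97 bp
  383 − 97 = 286 bp
  472 − 383 = 89 bp
Sorted largest to smallest: 286, 97, 89 bp.

286, 97, 89 bp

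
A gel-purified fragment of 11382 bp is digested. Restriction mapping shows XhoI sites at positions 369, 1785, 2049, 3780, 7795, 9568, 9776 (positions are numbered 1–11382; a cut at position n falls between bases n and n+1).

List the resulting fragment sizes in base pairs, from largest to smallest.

4015, 1773, 1731, 1606, 1416, 369, 264, 208 bp

Linear molecule, 7 cuts → 8 fragments:
  369 − 0 = 369 bp
  1785 − 369 = 1416 bp
  2049 − 1785 = 264 bp
  3780 − 2049 = 1731 bp
  7795 − 3780 = 4015 bp
  9568 − 7795 = 1773 bp
  9776 − 9568 = 208 bp
  11382 − 9776 = 1606 bp
Sorted largest to smallest: 4015, 1773, 1731, 1606, 1416, 369, 264, 208 bp.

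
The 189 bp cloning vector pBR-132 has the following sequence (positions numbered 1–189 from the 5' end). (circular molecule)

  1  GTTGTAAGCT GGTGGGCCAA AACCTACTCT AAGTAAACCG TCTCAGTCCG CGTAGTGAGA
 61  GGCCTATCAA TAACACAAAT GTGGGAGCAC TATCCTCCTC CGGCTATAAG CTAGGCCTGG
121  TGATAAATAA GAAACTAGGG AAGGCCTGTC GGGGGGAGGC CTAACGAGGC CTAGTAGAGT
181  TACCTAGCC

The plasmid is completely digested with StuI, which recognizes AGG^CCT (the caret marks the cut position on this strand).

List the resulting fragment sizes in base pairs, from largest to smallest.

82, 53, 29, 15, 10 bp

StuI sites (AGGCCT) start at positions 60, 113, 142, 157, 167.
StuI cuts after base 3 of each site, so after positions 62, 115, 144, 159, 169.
Circular molecule, 5 cuts → 5 fragments:
  63–115 → 53 bp
  116–144 → 29 bp
  145–159 → 15 bp
  160–169 → 10 bp
  170–189 then 1–62 → 20 + 62 = 82 bp
Sorted largest to smallest: 82, 53, 29, 15, 10 bp.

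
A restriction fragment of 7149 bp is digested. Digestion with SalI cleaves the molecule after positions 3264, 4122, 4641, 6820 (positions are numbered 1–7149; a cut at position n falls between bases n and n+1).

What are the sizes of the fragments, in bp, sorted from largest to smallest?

Linear molecule, 4 cuts → 5 fragments:
  3264 − 0 = 3264 bp
  4122 − 3264 = 858 bp
  4641 − 4122 = 519 bp
  6820 − 4641 = 2179 bp
  7149 − 6820 = 329 bp
Sorted largest to smallest: 3264, 2179, 858, 519, 329 bp.

3264, 2179, 858, 519, 329 bp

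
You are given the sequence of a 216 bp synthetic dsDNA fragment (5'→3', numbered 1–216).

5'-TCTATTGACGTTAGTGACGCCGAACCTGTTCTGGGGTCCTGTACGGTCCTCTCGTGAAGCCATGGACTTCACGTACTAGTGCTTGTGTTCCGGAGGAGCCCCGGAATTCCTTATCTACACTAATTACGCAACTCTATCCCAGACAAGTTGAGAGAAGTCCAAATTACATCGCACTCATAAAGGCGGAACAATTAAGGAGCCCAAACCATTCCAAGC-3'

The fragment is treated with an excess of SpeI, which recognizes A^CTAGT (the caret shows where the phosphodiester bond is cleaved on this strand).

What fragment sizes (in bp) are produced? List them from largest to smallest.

The SpeI site (ACTAGT) starts at position 75.
SpeI cuts after the first base of each site, so after position 75.
Linear molecule, 1 cut → 2 fragments:
  1–75 → 75 bp
  76–216 → 141 bp
Sorted largest to smallest: 141, 75 bp.

141, 75 bp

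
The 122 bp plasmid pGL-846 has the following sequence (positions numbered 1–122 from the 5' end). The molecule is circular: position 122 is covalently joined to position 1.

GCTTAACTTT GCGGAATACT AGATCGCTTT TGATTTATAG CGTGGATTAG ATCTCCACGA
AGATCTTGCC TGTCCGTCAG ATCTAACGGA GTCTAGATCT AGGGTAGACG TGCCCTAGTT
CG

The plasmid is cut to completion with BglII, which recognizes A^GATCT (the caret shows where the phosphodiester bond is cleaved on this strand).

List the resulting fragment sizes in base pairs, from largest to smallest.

BglII sites (AGATCT) start at positions 49, 61, 79, 95.
BglII cuts after the first base of each site, so after positions 49, 61, 79, 95.
Circular molecule, 4 cuts → 4 fragments:
  50–61 → 12 bp
  62–79 → 18 bp
  80–95 → 16 bp
  96–122 then 1–49 → 27 + 49 = 76 bp
Sorted largest to smallest: 76, 18, 16, 12 bp.

76, 18, 16, 12 bp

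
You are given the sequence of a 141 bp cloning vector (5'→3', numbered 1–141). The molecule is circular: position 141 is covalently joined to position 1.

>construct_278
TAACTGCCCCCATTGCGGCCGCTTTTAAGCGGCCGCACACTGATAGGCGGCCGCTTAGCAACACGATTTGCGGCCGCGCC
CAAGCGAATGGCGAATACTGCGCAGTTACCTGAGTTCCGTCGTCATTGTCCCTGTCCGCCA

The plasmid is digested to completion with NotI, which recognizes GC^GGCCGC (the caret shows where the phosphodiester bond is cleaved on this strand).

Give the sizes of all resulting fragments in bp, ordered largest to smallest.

NotI sites (GCGGCCGC) start at positions 15, 29, 47, 70.
NotI cuts after base 2 of each site, so after positions 16, 30, 48, 71.
Circular molecule, 4 cuts → 4 fragments:
  17–30 → 14 bp
  31–48 → 18 bp
  49–71 → 23 bp
  72–141 then 1–16 → 70 + 16 = 86 bp
Sorted largest to smallest: 86, 23, 18, 14 bp.

86, 23, 18, 14 bp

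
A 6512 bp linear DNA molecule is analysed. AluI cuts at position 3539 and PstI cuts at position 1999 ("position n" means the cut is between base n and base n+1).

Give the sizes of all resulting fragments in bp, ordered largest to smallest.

Combined cut positions (sorted): 1999, 3539.
Linear molecule, 2 cuts → 3 fragments:
  1999 − 0 = 1999 bp
  3539 − 1999 = 1540 bp
  6512 − 3539 = 2973 bp
Sorted largest to smallest: 2973, 1999, 1540 bp.

2973, 1999, 1540 bp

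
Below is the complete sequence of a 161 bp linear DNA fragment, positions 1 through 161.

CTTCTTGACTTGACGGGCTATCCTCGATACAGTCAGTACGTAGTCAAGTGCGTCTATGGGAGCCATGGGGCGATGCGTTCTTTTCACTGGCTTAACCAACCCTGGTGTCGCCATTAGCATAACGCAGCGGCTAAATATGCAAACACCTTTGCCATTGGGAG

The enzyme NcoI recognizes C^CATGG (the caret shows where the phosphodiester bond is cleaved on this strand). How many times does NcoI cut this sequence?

CCATGG occurs starting at position 63.
NcoI cuts at 1 site.

1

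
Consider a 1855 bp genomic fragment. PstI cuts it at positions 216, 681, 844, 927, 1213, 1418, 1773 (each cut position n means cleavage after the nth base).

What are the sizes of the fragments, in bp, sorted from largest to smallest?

Linear molecule, 7 cuts → 8 fragments:
  216 − 0 = 216 bp
  681 − 216 = 465 bp
  844 − 681 = 163 bp
  927 − 844 = 83 bp
  1213 − 927 = 286 bp
  1418 − 1213 = 205 bp
  1773 − 1418 = 355 bp
  1855 − 1773 = 82 bp
Sorted largest to smallest: 465, 355, 286, 216, 205, 163, 83, 82 bp.

465, 355, 286, 216, 205, 163, 83, 82 bp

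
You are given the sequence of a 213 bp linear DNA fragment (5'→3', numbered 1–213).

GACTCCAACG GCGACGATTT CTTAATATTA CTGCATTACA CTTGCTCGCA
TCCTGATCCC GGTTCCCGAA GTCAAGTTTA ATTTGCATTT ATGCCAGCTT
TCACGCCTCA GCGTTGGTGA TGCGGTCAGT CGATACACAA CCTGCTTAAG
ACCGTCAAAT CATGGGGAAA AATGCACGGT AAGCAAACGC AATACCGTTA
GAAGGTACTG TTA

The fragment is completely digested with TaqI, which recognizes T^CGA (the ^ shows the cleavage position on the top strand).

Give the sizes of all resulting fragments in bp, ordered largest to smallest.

130, 83 bp

The TaqI site (TCGA) starts at position 130.
TaqI cuts after the first base of each site, so after position 130.
Linear molecule, 1 cut → 2 fragments:
  1–130 → 130 bp
  131–213 → 83 bp
Sorted largest to smallest: 130, 83 bp.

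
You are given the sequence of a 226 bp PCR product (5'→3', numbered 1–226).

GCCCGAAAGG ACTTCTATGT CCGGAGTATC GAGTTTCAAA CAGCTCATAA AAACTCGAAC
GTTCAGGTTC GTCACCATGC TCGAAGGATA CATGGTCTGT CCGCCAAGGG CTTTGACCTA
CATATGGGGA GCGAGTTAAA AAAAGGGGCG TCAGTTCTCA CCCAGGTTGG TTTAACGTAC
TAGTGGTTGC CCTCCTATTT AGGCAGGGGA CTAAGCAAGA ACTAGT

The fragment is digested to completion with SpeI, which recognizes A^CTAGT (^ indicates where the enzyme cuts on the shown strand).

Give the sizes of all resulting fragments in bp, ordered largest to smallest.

SpeI sites (ACTAGT) start at positions 179, 221.
SpeI cuts after the first base of each site, so after positions 179, 221.
Linear molecule, 2 cuts → 3 fragments:
  1–179 → 179 bp
  180–221 → 42 bp
  222–226 → 5 bp
Sorted largest to smallest: 179, 42, 5 bp.

179, 42, 5 bp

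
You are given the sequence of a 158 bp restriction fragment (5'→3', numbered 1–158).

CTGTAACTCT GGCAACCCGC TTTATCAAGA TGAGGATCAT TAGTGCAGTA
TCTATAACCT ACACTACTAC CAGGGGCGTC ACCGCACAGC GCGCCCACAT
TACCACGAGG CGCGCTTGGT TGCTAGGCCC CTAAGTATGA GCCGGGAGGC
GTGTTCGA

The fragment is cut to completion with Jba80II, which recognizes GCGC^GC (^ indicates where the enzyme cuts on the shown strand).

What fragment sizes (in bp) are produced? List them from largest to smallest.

Jba80II sites (GCGCGC) start at positions 89, 110.
Jba80II cuts after base 4 of each site, so after positions 92, 113.
Linear molecule, 2 cuts → 3 fragments:
  1–92 → 92 bp
  93–113 → 21 bp
  114–158 → 45 bp
Sorted largest to smallest: 92, 45, 21 bp.

92, 45, 21 bp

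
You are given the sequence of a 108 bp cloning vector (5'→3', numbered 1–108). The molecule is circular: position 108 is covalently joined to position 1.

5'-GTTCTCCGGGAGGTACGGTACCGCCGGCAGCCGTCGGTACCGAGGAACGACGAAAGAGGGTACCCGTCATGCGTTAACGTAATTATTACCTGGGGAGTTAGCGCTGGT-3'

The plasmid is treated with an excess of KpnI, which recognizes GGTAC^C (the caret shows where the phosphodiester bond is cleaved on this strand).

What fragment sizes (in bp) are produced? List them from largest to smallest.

66, 23, 19 bp

KpnI sites (GGTACC) start at positions 17, 36, 59.
KpnI cuts after base 5 of each site (before the last base), so after positions 21, 40, 63.
Circular molecule, 3 cuts → 3 fragments:
  22–40 → 19 bp
  41–63 → 23 bp
  64–108 then 1–21 → 45 + 21 = 66 bp
Sorted largest to smallest: 66, 23, 19 bp.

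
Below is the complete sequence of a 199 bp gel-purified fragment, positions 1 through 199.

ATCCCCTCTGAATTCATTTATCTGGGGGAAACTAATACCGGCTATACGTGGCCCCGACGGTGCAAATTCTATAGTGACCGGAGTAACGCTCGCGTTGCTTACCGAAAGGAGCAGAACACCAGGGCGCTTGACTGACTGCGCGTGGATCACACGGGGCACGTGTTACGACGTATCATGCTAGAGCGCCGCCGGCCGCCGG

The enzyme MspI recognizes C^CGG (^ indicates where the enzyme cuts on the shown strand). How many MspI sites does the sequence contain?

CCGG occurs starting at positions 38, 78, 189, 196.
MspI cuts at 4 sites.

4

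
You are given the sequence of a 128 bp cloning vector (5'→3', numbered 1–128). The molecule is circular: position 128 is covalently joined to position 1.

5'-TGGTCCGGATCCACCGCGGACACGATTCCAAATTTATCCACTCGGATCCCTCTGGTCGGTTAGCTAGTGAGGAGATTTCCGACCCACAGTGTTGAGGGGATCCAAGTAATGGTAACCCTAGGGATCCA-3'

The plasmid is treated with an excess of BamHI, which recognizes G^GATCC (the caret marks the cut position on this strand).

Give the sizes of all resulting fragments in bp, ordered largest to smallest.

BamHI sites (GGATCC) start at positions 7, 44, 98, 122.
BamHI cuts after the first base of each site, so after positions 7, 44, 98, 122.
Circular molecule, 4 cuts → 4 fragments:
  8–44 → 37 bp
  45–98 → 54 bp
  99–122 → 24 bp
  123–128 then 1–7 → 6 + 7 = 13 bp
Sorted largest to smallest: 54, 37, 24, 13 bp.

54, 37, 24, 13 bp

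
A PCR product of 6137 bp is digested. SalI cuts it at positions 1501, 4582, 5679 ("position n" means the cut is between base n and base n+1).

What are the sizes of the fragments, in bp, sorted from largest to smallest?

3081, 1501, 1097, 458 bp

Linear molecule, 3 cuts → 4 fragments:
  1501 − 0 = 1501 bp
  4582 − 1501 = 3081 bp
  5679 − 4582 = 1097 bp
  6137 − 5679 = 458 bp
Sorted largest to smallest: 3081, 1501, 1097, 458 bp.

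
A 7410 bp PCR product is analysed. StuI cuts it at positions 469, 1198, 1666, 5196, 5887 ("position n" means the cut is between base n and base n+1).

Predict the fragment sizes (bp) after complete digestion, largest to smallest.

3530, 1523, 729, 691, 469, 468 bp

Linear molecule, 5 cuts → 6 fragments:
  469 − 0 = 469 bp
  1198 − 469 = 729 bp
  1666 − 1198 = 468 bp
  5196 − 1666 = 3530 bp
  5887 − 5196 = 691 bp
  7410 − 5887 = 1523 bp
Sorted largest to smallest: 3530, 1523, 729, 691, 469, 468 bp.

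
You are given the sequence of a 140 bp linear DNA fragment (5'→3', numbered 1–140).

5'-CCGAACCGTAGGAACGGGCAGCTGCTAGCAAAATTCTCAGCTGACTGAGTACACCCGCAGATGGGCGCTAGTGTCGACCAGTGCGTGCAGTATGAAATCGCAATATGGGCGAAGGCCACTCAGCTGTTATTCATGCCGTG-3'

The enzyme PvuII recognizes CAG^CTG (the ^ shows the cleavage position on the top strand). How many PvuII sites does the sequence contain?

CAGCTG occurs starting at positions 19, 38, 121.
PvuII cuts at 3 sites.

3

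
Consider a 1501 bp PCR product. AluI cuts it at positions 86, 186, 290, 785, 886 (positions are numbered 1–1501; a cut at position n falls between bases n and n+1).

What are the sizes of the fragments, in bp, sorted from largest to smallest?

Linear molecule, 5 cuts → 6 fragments:
  86 − 0 = 86 bp
  186 − 86 = 100 bp
  290 − 186 = 104 bp
  785 − 290 = 495 bp
  886 − 785 = 101 bp
  1501 − 886 = 615 bp
Sorted largest to smallest: 615, 495, 104, 101, 100, 86 bp.

615, 495, 104, 101, 100, 86 bp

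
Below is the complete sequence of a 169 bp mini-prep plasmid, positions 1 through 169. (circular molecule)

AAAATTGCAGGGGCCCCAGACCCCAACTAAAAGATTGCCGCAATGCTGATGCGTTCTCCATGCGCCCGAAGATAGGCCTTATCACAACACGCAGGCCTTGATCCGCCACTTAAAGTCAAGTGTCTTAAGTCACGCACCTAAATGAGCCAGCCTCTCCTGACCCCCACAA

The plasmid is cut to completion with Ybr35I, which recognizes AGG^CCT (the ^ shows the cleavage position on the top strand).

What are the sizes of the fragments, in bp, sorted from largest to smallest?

Ybr35I sites (AGGCCT) start at positions 74, 93.
Ybr35I cuts after base 3 of each site, so after positions 76, 95.
Circular molecule, 2 cuts → 2 fragments:
  77–95 → 19 bp
  96–169 then 1–76 → 74 + 76 = 150 bp
Sorted largest to smallest: 150, 19 bp.

150, 19 bp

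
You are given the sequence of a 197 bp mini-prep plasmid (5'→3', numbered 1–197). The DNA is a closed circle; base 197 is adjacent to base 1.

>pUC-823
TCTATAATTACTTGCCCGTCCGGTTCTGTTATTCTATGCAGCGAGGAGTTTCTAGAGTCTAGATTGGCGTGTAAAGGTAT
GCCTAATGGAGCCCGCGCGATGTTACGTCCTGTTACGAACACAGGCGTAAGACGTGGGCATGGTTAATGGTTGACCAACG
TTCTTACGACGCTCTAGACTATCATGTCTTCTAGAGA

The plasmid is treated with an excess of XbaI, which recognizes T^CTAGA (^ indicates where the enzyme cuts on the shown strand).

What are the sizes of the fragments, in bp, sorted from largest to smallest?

XbaI sites (TCTAGA) start at positions 51, 58, 173, 190.
XbaI cuts after the first base of each site, so after positions 51, 58, 173, 190.
Circular molecule, 4 cuts → 4 fragments:
  52–58 → 7 bp
  59–173 → 115 bp
  174–190 → 17 bp
  191–197 then 1–51 → 7 + 51 = 58 bp
Sorted largest to smallest: 115, 58, 17, 7 bp.

115, 58, 17, 7 bp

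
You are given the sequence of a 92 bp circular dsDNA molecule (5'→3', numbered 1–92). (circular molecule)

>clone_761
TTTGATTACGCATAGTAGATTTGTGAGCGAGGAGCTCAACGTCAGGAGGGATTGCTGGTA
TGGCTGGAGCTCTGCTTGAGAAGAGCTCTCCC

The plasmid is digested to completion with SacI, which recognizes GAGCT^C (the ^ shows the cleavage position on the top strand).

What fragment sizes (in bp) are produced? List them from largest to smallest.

41, 35, 16 bp

SacI sites (GAGCTC) start at positions 32, 67, 83.
SacI cuts after base 5 of each site (before the last base), so after positions 36, 71, 87.
Circular molecule, 3 cuts → 3 fragments:
  37–71 → 35 bp
  72–87 → 16 bp
  88–92 then 1–36 → 5 + 36 = 41 bp
Sorted largest to smallest: 41, 35, 16 bp.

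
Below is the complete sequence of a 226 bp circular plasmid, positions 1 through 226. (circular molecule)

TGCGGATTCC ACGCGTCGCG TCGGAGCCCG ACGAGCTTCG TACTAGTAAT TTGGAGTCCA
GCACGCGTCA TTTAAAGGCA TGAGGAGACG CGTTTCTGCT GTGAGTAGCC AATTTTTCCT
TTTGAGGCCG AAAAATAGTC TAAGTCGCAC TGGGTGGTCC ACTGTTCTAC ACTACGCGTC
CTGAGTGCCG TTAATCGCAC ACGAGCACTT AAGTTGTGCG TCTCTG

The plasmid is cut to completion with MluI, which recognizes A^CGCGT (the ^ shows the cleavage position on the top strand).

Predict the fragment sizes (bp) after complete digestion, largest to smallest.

MluI sites (ACGCGT) start at positions 11, 63, 88, 174.
MluI cuts after the first base of each site, so after positions 11, 63, 88, 174.
Circular molecule, 4 cuts → 4 fragments:
  12–63 → 52 bp
  64–88 → 25 bp
  89–174 → 86 bp
  175–226 then 1–11 → 52 + 11 = 63 bp
Sorted largest to smallest: 86, 63, 52, 25 bp.

86, 63, 52, 25 bp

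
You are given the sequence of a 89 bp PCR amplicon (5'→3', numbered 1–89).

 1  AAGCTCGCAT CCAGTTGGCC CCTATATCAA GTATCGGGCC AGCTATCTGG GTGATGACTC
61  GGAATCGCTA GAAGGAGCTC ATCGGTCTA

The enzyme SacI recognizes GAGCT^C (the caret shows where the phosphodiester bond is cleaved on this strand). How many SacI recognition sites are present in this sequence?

GAGCTC occurs starting at position 75.
SacI cuts at 1 site.

1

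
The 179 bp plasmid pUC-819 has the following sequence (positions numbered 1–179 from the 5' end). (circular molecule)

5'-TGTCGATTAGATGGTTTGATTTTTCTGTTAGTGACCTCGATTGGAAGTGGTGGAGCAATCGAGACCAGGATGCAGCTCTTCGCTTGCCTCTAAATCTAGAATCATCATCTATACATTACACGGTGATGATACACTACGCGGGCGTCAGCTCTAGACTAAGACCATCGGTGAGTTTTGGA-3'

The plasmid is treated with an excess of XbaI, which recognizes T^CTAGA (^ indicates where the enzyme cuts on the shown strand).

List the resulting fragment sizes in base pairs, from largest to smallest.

124, 55 bp

XbaI sites (TCTAGA) start at positions 95, 150.
XbaI cuts after the first base of each site, so after positions 95, 150.
Circular molecule, 2 cuts → 2 fragments:
  96–150 → 55 bp
  151–179 then 1–95 → 29 + 95 = 124 bp
Sorted largest to smallest: 124, 55 bp.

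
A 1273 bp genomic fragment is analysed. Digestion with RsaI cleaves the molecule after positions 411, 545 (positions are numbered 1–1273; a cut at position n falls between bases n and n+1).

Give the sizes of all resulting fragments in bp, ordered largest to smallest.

Linear molecule, 2 cuts → 3 fragments:
  411 − 0 = 411 bp
  545 − 411 = 134 bp
  1273 − 545 = 728 bp
Sorted largest to smallest: 728, 411, 134 bp.

728, 411, 134 bp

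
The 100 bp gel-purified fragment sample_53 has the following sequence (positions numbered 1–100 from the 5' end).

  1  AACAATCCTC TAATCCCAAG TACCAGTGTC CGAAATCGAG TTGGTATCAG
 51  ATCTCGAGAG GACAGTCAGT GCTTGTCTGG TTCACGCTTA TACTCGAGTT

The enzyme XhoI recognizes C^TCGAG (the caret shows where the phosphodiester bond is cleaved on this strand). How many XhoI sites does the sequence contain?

2

CTCGAG occurs starting at positions 53, 93.
XhoI cuts at 2 sites.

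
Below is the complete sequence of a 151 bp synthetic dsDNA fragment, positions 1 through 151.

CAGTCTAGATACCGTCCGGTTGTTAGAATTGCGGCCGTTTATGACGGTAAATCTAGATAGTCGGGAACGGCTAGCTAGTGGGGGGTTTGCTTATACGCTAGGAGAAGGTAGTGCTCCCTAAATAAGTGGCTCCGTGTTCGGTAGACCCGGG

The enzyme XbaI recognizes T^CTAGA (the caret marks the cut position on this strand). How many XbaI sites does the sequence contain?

TCTAGA occurs starting at positions 4, 52.
XbaI cuts at 2 sites.

2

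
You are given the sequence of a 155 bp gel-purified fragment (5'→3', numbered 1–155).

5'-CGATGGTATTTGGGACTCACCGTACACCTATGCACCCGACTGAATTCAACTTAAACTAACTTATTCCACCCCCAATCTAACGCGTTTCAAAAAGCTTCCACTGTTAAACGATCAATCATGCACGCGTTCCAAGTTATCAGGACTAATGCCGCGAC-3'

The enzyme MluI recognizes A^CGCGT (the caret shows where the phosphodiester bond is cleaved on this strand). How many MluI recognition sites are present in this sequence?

ACGCGT occurs starting at positions 80, 122.
MluI cuts at 2 sites.

2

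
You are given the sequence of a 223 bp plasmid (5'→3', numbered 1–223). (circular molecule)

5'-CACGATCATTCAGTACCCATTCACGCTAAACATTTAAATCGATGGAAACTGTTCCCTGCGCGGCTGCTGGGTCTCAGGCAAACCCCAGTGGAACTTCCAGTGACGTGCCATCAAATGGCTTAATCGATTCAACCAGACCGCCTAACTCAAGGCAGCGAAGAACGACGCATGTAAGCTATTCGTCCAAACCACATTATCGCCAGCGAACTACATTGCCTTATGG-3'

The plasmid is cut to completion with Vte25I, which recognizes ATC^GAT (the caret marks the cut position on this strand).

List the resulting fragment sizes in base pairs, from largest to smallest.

138, 85 bp

Vte25I sites (ATCGAT) start at positions 38, 123.
Vte25I cuts after base 3 of each site, so after positions 40, 125.
Circular molecule, 2 cuts → 2 fragments:
  41–125 → 85 bp
  126–223 then 1–40 → 98 + 40 = 138 bp
Sorted largest to smallest: 138, 85 bp.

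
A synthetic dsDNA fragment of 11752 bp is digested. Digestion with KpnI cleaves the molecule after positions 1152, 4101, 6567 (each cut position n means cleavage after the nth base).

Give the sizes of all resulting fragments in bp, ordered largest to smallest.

Linear molecule, 3 cuts → 4 fragments:
  1152 − 0 = 1152 bp
  4101 − 1152 = 2949 bp
  6567 − 4101 = 2466 bp
  11752 − 6567 = 5185 bp
Sorted largest to smallest: 5185, 2949, 2466, 1152 bp.

5185, 2949, 2466, 1152 bp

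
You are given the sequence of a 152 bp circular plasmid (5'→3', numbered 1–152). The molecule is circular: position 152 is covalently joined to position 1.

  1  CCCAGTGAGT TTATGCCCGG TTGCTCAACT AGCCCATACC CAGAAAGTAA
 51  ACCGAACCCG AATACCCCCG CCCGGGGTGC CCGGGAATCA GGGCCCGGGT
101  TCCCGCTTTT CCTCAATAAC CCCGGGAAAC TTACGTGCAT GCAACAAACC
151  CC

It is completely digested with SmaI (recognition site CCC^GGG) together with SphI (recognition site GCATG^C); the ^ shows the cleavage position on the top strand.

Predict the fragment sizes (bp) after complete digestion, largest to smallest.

SmaI sites (CCCGGG) start at positions 71, 80, 94, 121.
SmaI cuts after base 3 of each site, so after positions 73, 82, 96, 123.
The SphI site (GCATGC) starts at position 137.
SphI cuts after base 5 of each site (before the last base), so after position 141.
Combined cut positions: 73, 82, 96, 123, 141.
Circular molecule, 5 cuts → 5 fragments:
  74–82 → 9 bp
  83–96 → 14 bp
  97–123 → 27 bp
  124–141 → 18 bp
  142–152 then 1–73 → 11 + 73 = 84 bp
Sorted largest to smallest: 84, 27, 18, 14, 9 bp.

84, 27, 18, 14, 9 bp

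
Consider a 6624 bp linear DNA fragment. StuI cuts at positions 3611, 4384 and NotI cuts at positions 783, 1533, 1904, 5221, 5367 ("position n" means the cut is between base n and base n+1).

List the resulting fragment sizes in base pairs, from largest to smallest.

1707, 1257, 837, 783, 773, 750, 371, 146 bp

Combined cut positions (sorted): 783, 1533, 1904, 3611, 4384, 5221, 5367.
Linear molecule, 7 cuts → 8 fragments:
  783 − 0 = 783 bp
  1533 − 783 = 750 bp
  1904 − 1533 = 371 bp
  3611 − 1904 = 1707 bp
  4384 − 3611 = 773 bp
  5221 − 4384 = 837 bp
  5367 − 5221 = 146 bp
  6624 − 5367 = 1257 bp
Sorted largest to smallest: 1707, 1257, 837, 783, 773, 750, 371, 146 bp.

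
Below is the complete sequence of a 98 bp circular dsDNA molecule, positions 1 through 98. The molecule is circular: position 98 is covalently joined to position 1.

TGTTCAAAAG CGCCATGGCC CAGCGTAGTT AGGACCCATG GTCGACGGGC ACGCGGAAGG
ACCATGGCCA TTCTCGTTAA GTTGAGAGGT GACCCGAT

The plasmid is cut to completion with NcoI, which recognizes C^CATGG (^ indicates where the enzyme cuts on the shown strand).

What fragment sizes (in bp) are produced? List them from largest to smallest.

NcoI sites (CCATGG) start at positions 13, 36, 62.
NcoI cuts after the first base of each site, so after positions 13, 36, 62.
Circular molecule, 3 cuts → 3 fragments:
  14–36 → 23 bp
  37–62 → 26 bp
  63–98 then 1–13 → 36 + 13 = 49 bp
Sorted largest to smallest: 49, 26, 23 bp.

49, 26, 23 bp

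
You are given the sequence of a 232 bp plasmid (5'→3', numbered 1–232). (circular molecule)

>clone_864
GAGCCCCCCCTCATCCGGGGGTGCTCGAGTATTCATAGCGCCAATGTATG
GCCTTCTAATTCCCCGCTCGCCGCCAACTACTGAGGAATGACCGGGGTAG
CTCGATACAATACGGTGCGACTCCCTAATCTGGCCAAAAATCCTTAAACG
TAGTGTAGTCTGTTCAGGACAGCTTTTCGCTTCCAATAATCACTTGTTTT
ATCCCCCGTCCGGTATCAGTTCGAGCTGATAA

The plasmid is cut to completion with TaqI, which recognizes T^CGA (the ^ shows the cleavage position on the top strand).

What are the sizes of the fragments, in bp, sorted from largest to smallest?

TaqI sites (TCGA) start at positions 25, 102, 221.
TaqI cuts after the first base of each site, so after positions 25, 102, 221.
Circular molecule, 3 cuts → 3 fragments:
  26–102 → 77 bp
  103–221 → 119 bp
  222–232 then 1–25 → 11 + 25 = 36 bp
Sorted largest to smallest: 119, 77, 36 bp.

119, 77, 36 bp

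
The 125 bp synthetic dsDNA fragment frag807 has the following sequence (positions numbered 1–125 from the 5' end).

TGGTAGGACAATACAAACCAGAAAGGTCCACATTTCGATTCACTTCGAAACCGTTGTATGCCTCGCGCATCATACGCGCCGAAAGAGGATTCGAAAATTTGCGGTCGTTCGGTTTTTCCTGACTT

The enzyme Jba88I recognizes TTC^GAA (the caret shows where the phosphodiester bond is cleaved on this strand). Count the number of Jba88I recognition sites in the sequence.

2

TTCGAA occurs starting at positions 44, 90.
Jba88I cuts at 2 sites.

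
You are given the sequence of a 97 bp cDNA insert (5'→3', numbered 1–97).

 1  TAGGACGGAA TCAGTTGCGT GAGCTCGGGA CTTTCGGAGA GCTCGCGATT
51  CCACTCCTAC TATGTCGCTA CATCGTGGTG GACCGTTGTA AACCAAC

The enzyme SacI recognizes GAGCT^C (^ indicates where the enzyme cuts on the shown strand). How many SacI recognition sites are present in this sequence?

2

GAGCTC occurs starting at positions 21, 39.
SacI cuts at 2 sites.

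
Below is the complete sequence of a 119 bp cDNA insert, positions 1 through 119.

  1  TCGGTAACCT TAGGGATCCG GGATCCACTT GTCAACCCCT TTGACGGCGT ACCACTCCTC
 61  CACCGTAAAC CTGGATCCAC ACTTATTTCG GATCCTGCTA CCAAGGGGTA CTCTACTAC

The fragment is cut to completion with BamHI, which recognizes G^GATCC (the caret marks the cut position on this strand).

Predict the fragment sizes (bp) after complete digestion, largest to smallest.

BamHI sites (GGATCC) start at positions 14, 21, 73, 90.
BamHI cuts after the first base of each site, so after positions 14, 21, 73, 90.
Linear molecule, 4 cuts → 5 fragments:
  1–14 → 14 bp
  15–21 → 7 bp
  22–73 → 52 bp
  74–90 → 17 bp
  91–119 → 29 bp
Sorted largest to smallest: 52, 29, 17, 14, 7 bp.

52, 29, 17, 14, 7 bp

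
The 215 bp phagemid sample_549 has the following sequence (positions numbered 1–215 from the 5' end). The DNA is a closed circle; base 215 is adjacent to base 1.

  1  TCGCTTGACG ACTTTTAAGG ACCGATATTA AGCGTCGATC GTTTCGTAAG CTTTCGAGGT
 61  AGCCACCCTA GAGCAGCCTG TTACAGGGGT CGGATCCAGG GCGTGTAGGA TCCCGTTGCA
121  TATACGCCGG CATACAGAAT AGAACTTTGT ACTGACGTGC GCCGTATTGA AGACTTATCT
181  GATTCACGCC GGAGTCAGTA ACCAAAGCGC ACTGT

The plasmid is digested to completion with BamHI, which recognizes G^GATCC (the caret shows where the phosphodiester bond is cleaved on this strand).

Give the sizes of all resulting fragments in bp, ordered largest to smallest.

199, 16 bp

BamHI sites (GGATCC) start at positions 92, 108.
BamHI cuts after the first base of each site, so after positions 92, 108.
Circular molecule, 2 cuts → 2 fragments:
  93–108 → 16 bp
  109–215 then 1–92 → 107 + 92 = 199 bp
Sorted largest to smallest: 199, 16 bp.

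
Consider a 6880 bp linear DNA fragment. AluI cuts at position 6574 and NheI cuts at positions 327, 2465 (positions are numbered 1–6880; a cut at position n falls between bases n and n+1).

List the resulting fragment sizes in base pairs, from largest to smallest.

Combined cut positions (sorted): 327, 2465, 6574.
Linear molecule, 3 cuts → 4 fragments:
  327 − 0 = 327 bp
  2465 − 327 = 2138 bp
  6574 − 2465 = 4109 bp
  6880 − 6574 = 306 bp
Sorted largest to smallest: 4109, 2138, 327, 306 bp.

4109, 2138, 327, 306 bp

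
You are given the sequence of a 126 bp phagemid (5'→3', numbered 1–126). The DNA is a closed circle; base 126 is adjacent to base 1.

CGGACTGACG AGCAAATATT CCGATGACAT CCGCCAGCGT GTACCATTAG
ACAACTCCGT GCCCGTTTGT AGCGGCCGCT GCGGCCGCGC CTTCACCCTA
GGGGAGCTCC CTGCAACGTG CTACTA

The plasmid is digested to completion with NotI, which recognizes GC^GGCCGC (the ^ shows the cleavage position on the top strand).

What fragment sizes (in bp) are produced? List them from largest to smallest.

117, 9 bp

NotI sites (GCGGCCGC) start at positions 72, 81.
NotI cuts after base 2 of each site, so after positions 73, 82.
Circular molecule, 2 cuts → 2 fragments:
  74–82 → 9 bp
  83–126 then 1–73 → 44 + 73 = 117 bp
Sorted largest to smallest: 117, 9 bp.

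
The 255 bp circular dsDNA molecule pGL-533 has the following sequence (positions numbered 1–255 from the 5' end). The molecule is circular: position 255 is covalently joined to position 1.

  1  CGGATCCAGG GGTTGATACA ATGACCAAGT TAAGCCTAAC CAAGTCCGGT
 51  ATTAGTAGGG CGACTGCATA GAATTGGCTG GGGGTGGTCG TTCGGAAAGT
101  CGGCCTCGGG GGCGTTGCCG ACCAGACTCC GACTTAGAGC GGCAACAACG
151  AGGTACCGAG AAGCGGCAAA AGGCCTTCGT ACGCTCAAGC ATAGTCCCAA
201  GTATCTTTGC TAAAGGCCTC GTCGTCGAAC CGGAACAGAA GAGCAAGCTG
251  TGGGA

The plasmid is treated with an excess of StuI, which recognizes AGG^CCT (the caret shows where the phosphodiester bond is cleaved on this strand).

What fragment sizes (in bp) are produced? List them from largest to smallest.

212, 43 bp

StuI sites (AGGCCT) start at positions 171, 214.
StuI cuts after base 3 of each site, so after positions 173, 216.
Circular molecule, 2 cuts → 2 fragments:
  174–216 → 43 bp
  217–255 then 1–173 → 39 + 173 = 212 bp
Sorted largest to smallest: 212, 43 bp.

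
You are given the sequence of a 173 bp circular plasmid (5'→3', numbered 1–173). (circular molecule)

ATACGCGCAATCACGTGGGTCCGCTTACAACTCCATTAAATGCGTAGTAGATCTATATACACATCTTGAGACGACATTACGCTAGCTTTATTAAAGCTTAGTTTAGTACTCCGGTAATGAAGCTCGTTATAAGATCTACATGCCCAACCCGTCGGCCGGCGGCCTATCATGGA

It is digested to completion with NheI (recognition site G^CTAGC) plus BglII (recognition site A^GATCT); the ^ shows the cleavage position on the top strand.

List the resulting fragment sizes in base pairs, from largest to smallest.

90, 51, 32 bp

The NheI site (GCTAGC) starts at position 81.
NheI cuts after the first base of each site, so after position 81.
BglII sites (AGATCT) start at positions 49, 132.
BglII cuts after the first base of each site, so after positions 49, 132.
Combined cut positions: 49, 81, 132.
Circular molecule, 3 cuts → 3 fragments:
  50–81 → 32 bp
  82–132 → 51 bp
  133–173 then 1–49 → 41 + 49 = 90 bp
Sorted largest to smallest: 90, 51, 32 bp.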